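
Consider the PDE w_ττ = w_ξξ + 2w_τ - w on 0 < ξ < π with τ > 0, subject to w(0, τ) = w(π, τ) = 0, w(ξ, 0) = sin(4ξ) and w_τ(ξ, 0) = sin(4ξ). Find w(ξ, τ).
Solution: Substitute w = exp(τ)u, i.e. u = exp(-τ)w.
By the product rule, w_τ = exp(τ)(u_τ + u), w_ττ = exp(τ)(u_ττ + 2u_τ + u), w_ξξ = exp(τ)u_ξξ.
Substituting into the PDE and dividing by exp(τ): u_ττ + 2u_τ + u = u_ξξ + 2(u_τ + u) - u.
The lower-order terms cancel, leaving the standard wave equation u_ττ = u_ξξ.
Initial data for u: u(ξ,0) = w(ξ,0) = sin(4ξ); u_τ(ξ,0) = w_τ(ξ,0) - w(ξ,0) = 0. The boundary conditions carry over: u(0,τ) = u(π,τ) = 0.
Solve for u:
  Using separation of variables u = X(ξ)T(τ):
  Eigenfunctions: sin(nξ), n = 1, 2, 3, ...
  General solution: u(ξ, τ) = Σ [A_n cos(n τ) + B_n sin(n τ)] sin(nξ)
  From u(ξ,0) = sin(4ξ): A_4=1. From u_τ(ξ,0) = 0: all B_n = 0.
Hence u(ξ,τ) = sin(4ξ)cos(4τ).
Transform back: w(ξ,τ) = exp(τ)u(ξ,τ).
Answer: w(ξ, τ) = exp(τ)sin(4ξ)cos(4τ)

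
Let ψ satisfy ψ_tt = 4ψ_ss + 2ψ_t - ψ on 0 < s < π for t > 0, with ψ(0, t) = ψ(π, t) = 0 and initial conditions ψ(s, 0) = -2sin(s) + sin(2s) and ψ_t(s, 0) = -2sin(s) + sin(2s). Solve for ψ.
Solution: Substitute ψ = exp(t)u.
Then ψ_t = exp(t)(u_t + u), ψ_tt = exp(t)(u_tt + 2u_t + u), ψ_ss = exp(t)u_ss; substituting and dividing by exp(t), the lower-order terms cancel: u_tt = 4u_ss (standard wave equation).
Data for u: u(s,0) = ψ(s,0) = -2sin(s) + sin(2s); u_t(s,0) = ψ_t(s,0) - ψ(s,0) = 0. The boundary conditions carry over: u(0,t) = u(π,t) = 0.
Separating variables: u = Σ [A_n cos(ω_n t) + B_n sin(ω_n t)] sin(ns), ω_n = 2n. From ICs: A_1=-2, A_2=1.
So u(s,t) = -2sin(s)cos(2t) + sin(2s)cos(4t), and ψ(s,t) = exp(t)u(s,t).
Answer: ψ(s, t) = -2exp(t)sin(s)cos(2t) + exp(t)sin(2s)cos(4t)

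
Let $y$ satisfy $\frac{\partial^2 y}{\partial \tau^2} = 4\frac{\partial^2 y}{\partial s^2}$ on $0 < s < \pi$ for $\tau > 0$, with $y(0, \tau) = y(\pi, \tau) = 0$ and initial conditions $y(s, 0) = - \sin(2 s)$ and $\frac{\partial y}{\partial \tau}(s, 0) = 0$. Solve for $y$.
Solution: Separating variables: $y = \sum [A_n \cos(\omega_n \tau) + B_n \sin(\omega_n \tau)] \sin(ns)$, $\omega_n = 2n$. From ICs: $A_2=-1$.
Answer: $y(s, \tau) = - \sin(2 s) \cos(4 \tau)$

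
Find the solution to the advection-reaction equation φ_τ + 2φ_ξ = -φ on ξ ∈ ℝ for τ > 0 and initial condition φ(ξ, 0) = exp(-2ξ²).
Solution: Substitute φ = exp(-τ)u, i.e. u = exp(τ)φ.
By the product rule, φ_τ = exp(-τ)(u_τ - u), φ_ξ = exp(-τ)u_ξ.
Substituting into the PDE and dividing by exp(-τ): u_τ - u + 2u_ξ = -u.
The lower-order terms cancel, leaving the standard advection equation u_τ + 2u_ξ = 0.
Initial data for u: u(ξ,0) = φ(ξ,0) = exp(-2ξ²).
Solve for u:
  By method of characteristics (waves move right with speed 2):
  Along characteristics ξ - 2τ = const, u is constant, so u(ξ,τ) = f(ξ - 2τ) with f = u(·, 0).
Hence u(ξ,τ) = exp(-2(ξ - 2τ)²).
Transform back: φ(ξ,τ) = exp(-τ)u(ξ,τ).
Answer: φ(ξ, τ) = exp(-τ)exp(-2(ξ - 2τ)²)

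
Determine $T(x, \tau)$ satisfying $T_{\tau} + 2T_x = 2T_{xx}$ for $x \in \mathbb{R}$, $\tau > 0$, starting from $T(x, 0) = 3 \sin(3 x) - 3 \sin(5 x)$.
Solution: Change to a moving frame: let $\eta = x - 2\tau$, $\sigma = \tau$ and write $T(x,\tau) = u(\eta,\sigma)$.
By the chain rule $T_{\tau} = u_{\sigma} - 2u_{\eta}$, $T_x = u_{\eta}$, $T_{xx} = u_{\eta\eta}$.
Then $T_{\tau} + 2T_x = u_{\sigma}$: the advection term cancels and the PDE becomes the heat equation $u_{\sigma} = 2u_{\eta\eta}$ on $\eta \in \mathbb{R}$.
Initial data: $u(\eta,0) = T(\eta,0) = 3 \sin(3 \eta) - 3 \sin(5 \eta)$.
On $\eta \in \mathbb{R}$ each mode satisfies $(\sin(n\eta))'' = -n^2 \sin(n\eta)$, so $e^{-2n^2\sigma} \sin(n\eta)$ solves the heat equation; by superposition $u(\eta,\sigma) = \sum c_n e^{-2n^2\sigma} \sin(n\eta)$.
Reading off the coefficients: $c_3=3, c_5=-3$, so $u(\eta,\sigma) = 3 e^{-18 \sigma} \sin(3 \eta) - 3 e^{-50 \sigma} \sin(5 \eta)$.
Substituting back $\eta = x - 2\tau$, $\sigma = \tau$: $T(x,\tau) = u(x - 2\tau, \tau)$.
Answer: $T(x, \tau) = -3 e^{-18 \tau} \sin(6 \tau - 3 x) + 3 e^{-50 \tau} \sin(10 \tau - 5 x)$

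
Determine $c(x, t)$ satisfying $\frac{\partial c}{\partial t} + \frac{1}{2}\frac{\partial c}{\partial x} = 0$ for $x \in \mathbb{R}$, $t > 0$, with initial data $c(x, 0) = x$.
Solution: By characteristics ($dx/dt = 1/2$), $c(x,t) = f(x - \frac{1}{2}t)$ with $f = c( \cdot , 0)$.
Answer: $c(x, t) = -\frac{1}{2} t + x$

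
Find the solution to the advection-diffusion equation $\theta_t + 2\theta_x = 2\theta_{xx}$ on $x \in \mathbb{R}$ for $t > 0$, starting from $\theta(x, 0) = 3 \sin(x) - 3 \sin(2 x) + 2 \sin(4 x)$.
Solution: Moving frame: $\eta = x - 2t$, $\sigma = t$, $\theta = u(\eta,\sigma)$, so $\theta_t = u_{\sigma} - 2u_{\eta}$ and $\theta_{xx} = u_{\eta\eta}$.
Hence $\theta_t + 2\theta_x = u_{\sigma}$ and the PDE becomes the heat equation $u_{\sigma} = 2u_{\eta\eta}$ on $\eta \in \mathbb{R}$.
Initial data: $u(\eta,0) = \theta(\eta,0) = 3 \sin(\eta) - 3 \sin(2 \eta) + 2 \sin(4 \eta)$. Each mode $\sin(n\eta)$ decays as $e^{-2n^2\sigma}$ on $\mathbb{R}$, so $u(\eta,\sigma) = \sum c_n e^{-2n^2\sigma} \sin(n\eta)$ with $c_1=3, c_2=-3, c_4=2$: $u(\eta,\sigma) = 3 e^{-2 \sigma} \sin(\eta) - 3 e^{-8 \sigma} \sin(2 \eta) + 2 e^{-32 \sigma} \sin(4 \eta)$.
Substituting back: $\theta(x,t) = u(x - 2t, t)$.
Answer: $\theta(x, t) = -3 e^{-2 t} \sin(2 t - x) + 3 e^{-8 t} \sin(4 t - 2 x) - 2 e^{-32 t} \sin(8 t - 4 x)$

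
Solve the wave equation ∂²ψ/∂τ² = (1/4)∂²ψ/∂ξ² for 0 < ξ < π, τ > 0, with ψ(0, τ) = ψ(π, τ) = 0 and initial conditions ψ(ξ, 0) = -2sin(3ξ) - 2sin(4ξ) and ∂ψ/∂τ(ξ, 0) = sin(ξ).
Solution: Using separation of variables ψ = X(ξ)T(τ):
Eigenfunctions: sin(nξ), n = 1, 2, 3, ...
General solution: ψ(ξ, τ) = Σ [A_n cos(n τ/2) + B_n sin(n τ/2)] sin(nξ)
From ψ(ξ,0) = -2sin(3ξ) - 2sin(4ξ): A_3=-2, A_4=-2. From ψ_τ(ξ,0) = sin(ξ), using ψ_τ(ξ,0) = Σ ω_n B_n sin(nξ) with ω_n = n/2: B_1 = 1/(1/2) = 2.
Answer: ψ(ξ, τ) = 2sin(ξ)sin(τ/2) - 2sin(3ξ)cos(3τ/2) - 2sin(4ξ)cos(2τ)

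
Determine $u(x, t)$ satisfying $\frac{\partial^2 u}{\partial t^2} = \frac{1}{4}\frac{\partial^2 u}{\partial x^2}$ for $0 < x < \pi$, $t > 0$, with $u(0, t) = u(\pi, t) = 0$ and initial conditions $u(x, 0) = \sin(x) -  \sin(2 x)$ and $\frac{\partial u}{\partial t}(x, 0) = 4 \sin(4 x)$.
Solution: Separating variables: $u = \sum [A_n \cos(\omega_n t) + B_n \sin(\omega_n t)] \sin(nx)$, $\omega_n = n/2$. From ICs ($B_n$ = velocity coefficient / $\omega_n$): $A_1=1, A_2=-1, B_4=2$.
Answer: $u(x, t) = 2 \sin(2 t) \sin(4 x) + \sin(x) \cos(t/2) -  \sin(2 x) \cos(t)$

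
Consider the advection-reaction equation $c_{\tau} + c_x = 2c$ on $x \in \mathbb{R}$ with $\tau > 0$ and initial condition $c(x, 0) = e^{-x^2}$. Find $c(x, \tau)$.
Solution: Substitute $c = e^{2\tau}u$.
Then $c_{\tau} = e^{2\tau}(u_{\tau} + 2u)$, $c_x = e^{2\tau}u_x$; substituting and dividing by $e^{2\tau}$, the lower-order terms cancel: $u_{\tau} + u_x = 0$ (standard advection equation).
Data for $u$: $u(x,0) = c(x,0) = e^{-x^2}$.
By characteristics ($dx/d\tau = 1$), $u(x,\tau) = f(x - \tau)$ with $f = u( \cdot , 0)$.
So $u(x,\tau) = e^{-(x - \tau)^2}$, and $c(x,\tau) = e^{2\tau}u(x,\tau)$.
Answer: $c(x, \tau) = e^{2 \tau} e^{-(-\tau + x)^2}$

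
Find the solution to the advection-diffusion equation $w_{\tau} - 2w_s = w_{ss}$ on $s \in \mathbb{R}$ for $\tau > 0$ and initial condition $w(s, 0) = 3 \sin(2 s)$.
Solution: Change to a moving frame: let $\eta = s + 2\tau$, $\sigma = \tau$ and write $w(s,\tau) = u(\eta,\sigma)$.
By the chain rule $w_{\tau} = u_{\sigma} + 2u_{\eta}$, $w_s = u_{\eta}$, $w_{ss} = u_{\eta\eta}$.
Then $w_{\tau} - 2w_s = u_{\sigma}$: the advection term cancels and the PDE becomes the heat equation $u_{\sigma} = u_{\eta\eta}$ on $\eta \in \mathbb{R}$.
Initial data: $u(\eta,0) = w(\eta,0) = 3 \sin(2 \eta)$.
On $\eta \in \mathbb{R}$ each mode satisfies $(\sin(n\eta))'' = -n^2 \sin(n\eta)$, so $e^{-n^2\sigma} \sin(n\eta)$ solves the heat equation; by superposition $u(\eta,\sigma) = \sum c_n e^{-n^2\sigma} \sin(n\eta)$.
Reading off the coefficients: $c_2=3$, so $u(\eta,\sigma) = 3 e^{-4 \sigma} \sin(2 \eta)$.
Substituting back $\eta = s + 2\tau$, $\sigma = \tau$: $w(s,\tau) = u(s + 2\tau, \tau)$.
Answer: $w(s, \tau) = 3 e^{-4 \tau} \sin(4 \tau + 2 s)$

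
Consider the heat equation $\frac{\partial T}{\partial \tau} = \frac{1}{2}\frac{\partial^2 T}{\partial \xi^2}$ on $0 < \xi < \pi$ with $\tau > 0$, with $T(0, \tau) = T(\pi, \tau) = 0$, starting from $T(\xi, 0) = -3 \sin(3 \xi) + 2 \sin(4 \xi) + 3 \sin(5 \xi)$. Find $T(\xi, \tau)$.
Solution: Separating variables: $T = \sum c_n e^{-n^2\tau/2} \sin(n\xi)$. From $T(\xi,0) = -3 \sin(3 \xi) + 2 \sin(4 \xi) + 3 \sin(5 \xi)$: $c_3=-3, c_4=2, c_5=3$.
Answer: $T(\xi, \tau) = 2 e^{-8 \tau} \sin(4 \xi) - 3 e^{-9 \tau/2} \sin(3 \xi) + 3 e^{-25 \tau/2} \sin(5 \xi)$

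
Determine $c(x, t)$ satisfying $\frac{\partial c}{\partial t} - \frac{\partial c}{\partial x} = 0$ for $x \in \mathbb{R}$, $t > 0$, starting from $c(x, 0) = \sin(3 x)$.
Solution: By characteristics ($dx/dt = -1$), $c(x,t) = f(x + t)$ with $f = c( \cdot , 0)$.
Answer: $c(x, t) = \sin(3 t + 3 x)$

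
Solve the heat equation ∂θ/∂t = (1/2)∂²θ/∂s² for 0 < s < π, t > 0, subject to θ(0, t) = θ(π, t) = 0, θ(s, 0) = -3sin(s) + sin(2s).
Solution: Using separation of variables θ = X(s)G(t):
Eigenfunctions: sin(ns), n = 1, 2, 3, ...
General solution: θ(s, t) = Σ c_n sin(ns) exp(-n² t/2)
Matching θ(s,0) = -3sin(s) + sin(2s) term by term: c_1=-3, c_2=1.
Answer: θ(s, t) = exp(-2t)sin(2s) - 3exp(-t/2)sin(s)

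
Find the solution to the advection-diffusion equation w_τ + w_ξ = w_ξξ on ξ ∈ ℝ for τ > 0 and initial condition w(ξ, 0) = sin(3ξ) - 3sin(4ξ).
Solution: Moving frame: η = ξ - τ, σ = τ, w = u(η,σ), so w_τ = u_σ - u_η and w_ξξ = u_ηη.
Hence w_τ + w_ξ = u_σ and the PDE becomes the heat equation u_σ = u_ηη on η ∈ ℝ.
Initial data: u(η,0) = w(η,0) = sin(3η) - 3sin(4η). Each mode sin(nη) decays as exp(-n²σ) on ℝ, so u(η,σ) = Σ c_n exp(-n²σ) sin(nη) with c_3=1, c_4=-3: u(η,σ) = exp(-9σ)sin(3η) - 3exp(-16σ)sin(4η).
Substituting back: w(ξ,τ) = u(ξ - τ, τ).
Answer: w(ξ, τ) = exp(-9τ)sin(3ξ - 3τ) - 3exp(-16τ)sin(4ξ - 4τ)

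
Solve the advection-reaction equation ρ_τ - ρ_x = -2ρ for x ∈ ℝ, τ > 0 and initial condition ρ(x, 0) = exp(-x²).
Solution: Substitute ρ = exp(-2τ)u, i.e. u = exp(2τ)ρ.
By the product rule, ρ_τ = exp(-2τ)(u_τ - 2u), ρ_x = exp(-2τ)u_x.
Substituting into the PDE and dividing by exp(-2τ): u_τ - 2u - u_x = -2u.
The lower-order terms cancel, leaving the standard advection equation u_τ - u_x = 0.
Initial data for u: u(x,0) = ρ(x,0) = exp(-x²).
Solve for u:
  By method of characteristics (waves move left with speed 1):
  Along characteristics x + τ = const, u is constant, so u(x,τ) = f(x + τ) with f = u(·, 0).
Hence u(x,τ) = exp(-(x + τ)²).
Transform back: ρ(x,τ) = exp(-2τ)u(x,τ).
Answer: ρ(x, τ) = exp(-2τ)exp(-(x + τ)²)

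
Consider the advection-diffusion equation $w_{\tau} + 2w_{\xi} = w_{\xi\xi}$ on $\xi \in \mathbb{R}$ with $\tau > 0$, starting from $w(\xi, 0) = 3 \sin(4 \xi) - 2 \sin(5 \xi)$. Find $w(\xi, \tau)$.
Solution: Moving frame: $\eta = \xi - 2\tau$, $\sigma = \tau$, $w = u(\eta,\sigma)$, so $w_{\tau} = u_{\sigma} - 2u_{\eta}$ and $w_{\xi\xi} = u_{\eta\eta}$.
Hence $w_{\tau} + 2w_{\xi} = u_{\sigma}$ and the PDE becomes the heat equation $u_{\sigma} = u_{\eta\eta}$ on $\eta \in \mathbb{R}$.
Initial data: $u(\eta,0) = w(\eta,0) = 3 \sin(4 \eta) - 2 \sin(5 \eta)$. Each mode $\sin(n\eta)$ decays as $e^{-n^2\sigma}$ on $\mathbb{R}$, so $u(\eta,\sigma) = \sum c_n e^{-n^2\sigma} \sin(n\eta)$ with $c_4=3, c_5=-2$: $u(\eta,\sigma) = 3 e^{-16 \sigma} \sin(4 \eta) - 2 e^{-25 \sigma} \sin(5 \eta)$.
Substituting back: $w(\xi,\tau) = u(\xi - 2\tau, \tau)$.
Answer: $w(\xi, \tau) = -3 e^{-16 \tau} \sin(8 \tau - 4 \xi) + 2 e^{-25 \tau} \sin(10 \tau - 5 \xi)$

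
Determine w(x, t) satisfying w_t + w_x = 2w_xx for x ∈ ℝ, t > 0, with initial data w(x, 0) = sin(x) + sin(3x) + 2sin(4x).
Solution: Moving frame: η = x - t, σ = t, w = u(η,σ), so w_t = u_σ - u_η and w_xx = u_ηη.
Hence w_t + w_x = u_σ and the PDE becomes the heat equation u_σ = 2u_ηη on η ∈ ℝ.
Initial data: u(η,0) = w(η,0) = sin(η) + sin(3η) + 2sin(4η). Each mode sin(nη) decays as exp(-2n²σ) on ℝ, so u(η,σ) = Σ c_n exp(-2n²σ) sin(nη) with c_1=1, c_3=1, c_4=2: u(η,σ) = exp(-2σ)sin(η) + exp(-18σ)sin(3η) + 2exp(-32σ)sin(4η).
Substituting back: w(x,t) = u(x - t, t).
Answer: w(x, t) = -exp(-2t)sin(t - x) - exp(-18t)sin(3t - 3x) - 2exp(-32t)sin(4t - 4x)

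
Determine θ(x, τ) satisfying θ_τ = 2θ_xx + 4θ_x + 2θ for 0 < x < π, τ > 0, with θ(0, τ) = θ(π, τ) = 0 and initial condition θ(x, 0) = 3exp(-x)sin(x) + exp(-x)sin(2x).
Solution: Substitute θ = exp(-x)u.
Then θ_x = exp(-x)(u_x - u), θ_xx = exp(-x)(u_xx - 2u_x + u), θ_τ = exp(-x)u_τ; substituting and dividing by exp(-x), the lower-order terms cancel: u_τ = 2u_xx (standard heat equation).
Data for u: u(x,0) = exp(x)θ(x,0) = 3sin(x) + sin(2x). The boundary conditions carry over: u(0,τ) = u(π,τ) = 0.
Separating variables: u = Σ c_n exp(-2n²τ) sin(nx). From u(x,0) = 3sin(x) + sin(2x): c_1=3, c_2=1.
So u(x,τ) = 3exp(-2τ)sin(x) + exp(-8τ)sin(2x), and θ(x,τ) = exp(-x)u(x,τ).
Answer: θ(x, τ) = 3exp(-x)exp(-2τ)sin(x) + exp(-x)exp(-8τ)sin(2x)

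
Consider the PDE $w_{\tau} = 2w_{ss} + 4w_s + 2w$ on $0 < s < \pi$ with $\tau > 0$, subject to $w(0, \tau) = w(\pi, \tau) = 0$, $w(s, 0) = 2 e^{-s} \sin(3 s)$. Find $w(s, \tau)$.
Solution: Substitute $w = e^{-s}u$.
Then $w_s = e^{-s}(u_s - u)$, $w_{ss} = e^{-s}(u_{ss} - 2u_s + u)$, $w_{\tau} = e^{-s}u_{\tau}$; substituting and dividing by $e^{-s}$, the lower-order terms cancel: $u_{\tau} = 2u_{ss}$ (standard heat equation).
Data for $u$: $u(s,0) = e^{s}w(s,0) = 2 \sin(3 s)$. The boundary conditions carry over: $u(0,\tau) = u(\pi,\tau) = 0$.
Separating variables: $u = \sum c_n e^{-2n^2\tau} \sin(ns)$. From $u(s,0) = 2 \sin(3 s)$: $c_3=2$.
So $u(s,\tau) = 2 e^{-18 \tau} \sin(3 s)$, and $w(s,\tau) = e^{-s}u(s,\tau)$.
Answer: $w(s, \tau) = 2 e^{-18 \tau} e^{-s} \sin(3 s)$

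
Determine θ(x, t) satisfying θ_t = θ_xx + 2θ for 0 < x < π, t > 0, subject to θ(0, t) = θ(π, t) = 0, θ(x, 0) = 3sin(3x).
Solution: Substitute θ = exp(2t)u, i.e. u = exp(-2t)θ.
By the product rule, θ_t = exp(2t)(u_t + 2u), θ_xx = exp(2t)u_xx.
Substituting into the PDE and dividing by exp(2t): u_t + 2u = u_xx + 2u.
The lower-order terms cancel, leaving the standard heat equation u_t = u_xx.
Initial data for u: u(x,0) = θ(x,0) = 3sin(3x). The boundary conditions carry over: u(0,t) = u(π,t) = 0.
Solve for u:
  Using separation of variables u = X(x)G(t):
  Eigenfunctions: sin(nx), n = 1, 2, 3, ...
  General solution: u(x, t) = Σ c_n sin(nx) exp(-n² t)
  Matching u(x,0) = 3sin(3x) term by term: c_3=3.
Hence u(x,t) = 3exp(-9t)sin(3x).
Transform back: θ(x,t) = exp(2t)u(x,t).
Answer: θ(x, t) = 3exp(-7t)sin(3x)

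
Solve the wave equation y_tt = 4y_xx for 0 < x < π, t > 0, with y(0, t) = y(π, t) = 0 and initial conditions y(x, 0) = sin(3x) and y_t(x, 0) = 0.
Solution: Separating variables: y = Σ [A_n cos(ω_n t) + B_n sin(ω_n t)] sin(nx), ω_n = 2n. From ICs: A_3=1.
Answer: y(x, t) = sin(3x)cos(6t)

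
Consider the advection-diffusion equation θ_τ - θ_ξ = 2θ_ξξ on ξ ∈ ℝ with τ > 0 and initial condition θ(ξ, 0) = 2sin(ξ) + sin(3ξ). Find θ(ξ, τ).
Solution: Moving frame: η = ξ + τ, σ = τ, θ = u(η,σ), so θ_τ = u_σ + u_η and θ_ξξ = u_ηη.
Hence θ_τ - θ_ξ = u_σ and the PDE becomes the heat equation u_σ = 2u_ηη on η ∈ ℝ.
Initial data: u(η,0) = θ(η,0) = 2sin(η) + sin(3η). Each mode sin(nη) decays as exp(-2n²σ) on ℝ, so u(η,σ) = Σ c_n exp(-2n²σ) sin(nη) with c_1=2, c_3=1: u(η,σ) = 2exp(-2σ)sin(η) + exp(-18σ)sin(3η).
Substituting back: θ(ξ,τ) = u(ξ + τ, τ).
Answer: θ(ξ, τ) = 2exp(-2τ)sin(ξ + τ) + exp(-18τ)sin(3ξ + 3τ)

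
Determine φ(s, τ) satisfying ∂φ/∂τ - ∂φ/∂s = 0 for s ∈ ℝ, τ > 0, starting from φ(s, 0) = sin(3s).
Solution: By method of characteristics (waves move left with speed 1):
Along characteristics s + τ = const, φ is constant, so φ(s,τ) = f(s + τ) with f = φ(·, 0).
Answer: φ(s, τ) = sin(3s + 3τ)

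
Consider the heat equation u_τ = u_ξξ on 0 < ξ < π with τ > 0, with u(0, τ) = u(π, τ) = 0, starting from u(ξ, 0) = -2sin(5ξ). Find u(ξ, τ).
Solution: Separating variables: u = Σ c_n exp(-n²τ) sin(nξ). From u(ξ,0) = -2sin(5ξ): c_5=-2.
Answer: u(ξ, τ) = -2exp(-25τ)sin(5ξ)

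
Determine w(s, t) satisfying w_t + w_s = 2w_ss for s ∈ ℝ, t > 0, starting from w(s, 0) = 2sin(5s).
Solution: Moving frame: η = s - t, σ = t, w = u(η,σ), so w_t = u_σ - u_η and w_ss = u_ηη.
Hence w_t + w_s = u_σ and the PDE becomes the heat equation u_σ = 2u_ηη on η ∈ ℝ.
Initial data: u(η,0) = w(η,0) = 2sin(5η). Each mode sin(nη) decays as exp(-2n²σ) on ℝ, so u(η,σ) = Σ c_n exp(-2n²σ) sin(nη) with c_5=2: u(η,σ) = 2exp(-50σ)sin(5η).
Substituting back: w(s,t) = u(s - t, t).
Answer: w(s, t) = 2exp(-50t)sin(5s - 5t)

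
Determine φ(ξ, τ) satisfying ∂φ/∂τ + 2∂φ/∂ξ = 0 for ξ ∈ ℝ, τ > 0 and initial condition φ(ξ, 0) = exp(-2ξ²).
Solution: By characteristics (dξ/dτ = 2), φ(ξ,τ) = f(ξ - 2τ) with f = φ(·, 0).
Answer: φ(ξ, τ) = exp(-2(ξ - 2τ)²)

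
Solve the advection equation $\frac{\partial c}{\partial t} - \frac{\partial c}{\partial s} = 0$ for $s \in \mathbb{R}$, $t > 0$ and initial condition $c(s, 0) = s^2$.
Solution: By method of characteristics (waves move left with speed 1):
Along characteristics $s + t =$ const, $c$ is constant, so $c(s,t) = f(s + t)$ with $f = c( \cdot , 0)$.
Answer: $c(s, t) = s^2 + 2 s t + t^2$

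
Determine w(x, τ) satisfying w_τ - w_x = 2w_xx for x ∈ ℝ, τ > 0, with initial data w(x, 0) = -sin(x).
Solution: Moving frame: η = x + τ, σ = τ, w = u(η,σ), so w_τ = u_σ + u_η and w_xx = u_ηη.
Hence w_τ - w_x = u_σ and the PDE becomes the heat equation u_σ = 2u_ηη on η ∈ ℝ.
Initial data: u(η,0) = w(η,0) = -sin(η). Each mode sin(nη) decays as exp(-2n²σ) on ℝ, so u(η,σ) = Σ c_n exp(-2n²σ) sin(nη) with c_1=-1: u(η,σ) = -exp(-2σ)sin(η).
Substituting back: w(x,τ) = u(x + τ, τ).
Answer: w(x, τ) = -exp(-2τ)sin(x + τ)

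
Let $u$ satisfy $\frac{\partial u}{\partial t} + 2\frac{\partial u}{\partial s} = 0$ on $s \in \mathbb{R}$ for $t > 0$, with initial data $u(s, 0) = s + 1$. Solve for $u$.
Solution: By characteristics ($ds/dt = 2$), $u(s,t) = f(s - 2t)$ with $f = u( \cdot , 0)$.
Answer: $u(s, t) = s - 2 t + 1$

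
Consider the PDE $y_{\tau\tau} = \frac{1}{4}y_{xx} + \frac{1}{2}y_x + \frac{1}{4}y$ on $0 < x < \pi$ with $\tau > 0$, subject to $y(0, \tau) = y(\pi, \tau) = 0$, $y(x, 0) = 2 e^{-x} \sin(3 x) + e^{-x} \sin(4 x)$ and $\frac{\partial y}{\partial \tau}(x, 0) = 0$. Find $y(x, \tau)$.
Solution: Substitute $y = e^{-x}u$.
Then $y_x = e^{-x}(u_x - u)$, $y_{xx} = e^{-x}(u_{xx} - 2u_x + u)$, $y_{\tau\tau} = e^{-x}u_{\tau\tau}$; substituting and dividing by $e^{-x}$, the lower-order terms cancel: $u_{\tau\tau} = \frac{1}{4}u_{xx}$ (standard wave equation).
Data for $u$: $u(x,0) = e^{x}y(x,0) = 2 \sin(3 x) + \sin(4 x)$; $u_{\tau}(x,0) = e^{x}y_{\tau}(x,0) = 0$. The boundary conditions carry over: $u(0,\tau) = u(\pi,\tau) = 0$.
Separating variables: $u = \sum [A_n \cos(\omega_n \tau) + B_n \sin(\omega_n \tau)] \sin(nx)$, $\omega_n = n/2$. From ICs: $A_3=2, A_4=1$.
So $u(x,\tau) = 2 \sin(3 x) \cos(3 \tau/2) + \sin(4 x) \cos(2 \tau)$, and $y(x,\tau) = e^{-x}u(x,\tau)$.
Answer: $y(x, \tau) = 2 e^{-x} \sin(3 x) \cos(3 \tau/2) + e^{-x} \sin(4 x) \cos(2 \tau)$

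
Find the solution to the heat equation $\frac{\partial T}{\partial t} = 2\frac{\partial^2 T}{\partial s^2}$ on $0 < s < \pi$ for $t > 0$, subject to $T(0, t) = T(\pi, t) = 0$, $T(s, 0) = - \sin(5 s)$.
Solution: Using separation of variables $T = X(s)G(t)$:
Eigenfunctions: $\sin(ns)$, $n = 1, 2, 3, \ldots$
General solution: $T(s, t) = \sum c_n \sin(ns) e^{-2n^2 t}$
Matching $T(s,0) = - \sin(5 s)$ term by term: $c_5=-1$.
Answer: $T(s, t) = - e^{-50 t} \sin(5 s)$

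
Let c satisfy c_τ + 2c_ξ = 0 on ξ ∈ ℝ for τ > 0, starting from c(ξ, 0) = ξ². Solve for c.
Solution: By characteristics (dξ/dτ = 2), c(ξ,τ) = f(ξ - 2τ) with f = c(·, 0).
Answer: c(ξ, τ) = ξ² - 4ξτ + 4τ²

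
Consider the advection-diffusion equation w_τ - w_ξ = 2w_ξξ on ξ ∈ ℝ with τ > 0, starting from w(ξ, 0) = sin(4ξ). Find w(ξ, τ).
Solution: Change to a moving frame: let η = ξ + τ, σ = τ and write w(ξ,τ) = u(η,σ).
By the chain rule w_τ = u_σ + u_η, w_ξ = u_η, w_ξξ = u_ηη.
Then w_τ - w_ξ = u_σ: the advection term cancels and the PDE becomes the heat equation u_σ = 2u_ηη on η ∈ ℝ.
Initial data: u(η,0) = w(η,0) = sin(4η).
On η ∈ ℝ each mode satisfies (sin(nη))″ = -n² sin(nη), so exp(-2n²σ) sin(nη) solves the heat equation; by superposition u(η,σ) = Σ c_n exp(-2n²σ) sin(nη).
Reading off the coefficients: c_4=1, so u(η,σ) = exp(-32σ)sin(4η).
Substituting back η = ξ + τ, σ = τ: w(ξ,τ) = u(ξ + τ, τ).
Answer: w(ξ, τ) = exp(-32τ)sin(4ξ + 4τ)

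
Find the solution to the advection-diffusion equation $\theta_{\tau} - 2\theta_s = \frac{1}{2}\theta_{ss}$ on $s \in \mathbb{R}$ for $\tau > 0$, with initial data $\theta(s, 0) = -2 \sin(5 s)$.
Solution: Moving frame: $\eta = s + 2\tau$, $\sigma = \tau$, $\theta = u(\eta,\sigma)$, so $\theta_{\tau} = u_{\sigma} + 2u_{\eta}$ and $\theta_{ss} = u_{\eta\eta}$.
Hence $\theta_{\tau} - 2\theta_s = u_{\sigma}$ and the PDE becomes the heat equation $u_{\sigma} = \frac{1}{2}u_{\eta\eta}$ on $\eta \in \mathbb{R}$.
Initial data: $u(\eta,0) = \theta(\eta,0) = -2 \sin(5 \eta)$. Each mode $\sin(n\eta)$ decays as $e^{-n^2\sigma/2}$ on $\mathbb{R}$, so $u(\eta,\sigma) = \sum c_n e^{-n^2\sigma/2} \sin(n\eta)$ with $c_5=-2$: $u(\eta,\sigma) = -2 e^{-25 \sigma/2} \sin(5 \eta)$.
Substituting back: $\theta(s,\tau) = u(s + 2\tau, \tau)$.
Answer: $\theta(s, \tau) = -2 e^{-25 \tau/2} \sin(10 \tau + 5 s)$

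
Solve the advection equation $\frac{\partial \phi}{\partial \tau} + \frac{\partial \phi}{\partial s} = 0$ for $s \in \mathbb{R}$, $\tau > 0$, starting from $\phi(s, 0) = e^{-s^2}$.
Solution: By characteristics ($ds/d\tau = 1$), $\phi(s,\tau) = f(s - \tau)$ with $f = \phi( \cdot , 0)$.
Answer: $\phi(s, \tau) = e^{-(-\tau + s)^2}$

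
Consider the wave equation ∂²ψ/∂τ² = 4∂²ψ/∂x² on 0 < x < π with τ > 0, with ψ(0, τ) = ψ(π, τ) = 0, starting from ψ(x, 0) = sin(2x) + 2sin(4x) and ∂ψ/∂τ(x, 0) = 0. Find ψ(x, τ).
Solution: Separating variables: ψ = Σ [A_n cos(ω_n τ) + B_n sin(ω_n τ)] sin(nx), ω_n = 2n. From ICs: A_2=1, A_4=2.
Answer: ψ(x, τ) = sin(2x)cos(4τ) + 2sin(4x)cos(8τ)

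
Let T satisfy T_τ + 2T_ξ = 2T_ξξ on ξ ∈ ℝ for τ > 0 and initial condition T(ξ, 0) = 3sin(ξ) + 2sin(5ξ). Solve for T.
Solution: Change to a moving frame: let η = ξ - 2τ, σ = τ and write T(ξ,τ) = u(η,σ).
By the chain rule T_τ = u_σ - 2u_η, T_ξ = u_η, T_ξξ = u_ηη.
Then T_τ + 2T_ξ = u_σ: the advection term cancels and the PDE becomes the heat equation u_σ = 2u_ηη on η ∈ ℝ.
Initial data: u(η,0) = T(η,0) = 3sin(η) + 2sin(5η).
On η ∈ ℝ each mode satisfies (sin(nη))″ = -n² sin(nη), so exp(-2n²σ) sin(nη) solves the heat equation; by superposition u(η,σ) = Σ c_n exp(-2n²σ) sin(nη).
Reading off the coefficients: c_1=3, c_5=2, so u(η,σ) = 3exp(-2σ)sin(η) + 2exp(-50σ)sin(5η).
Substituting back η = ξ - 2τ, σ = τ: T(ξ,τ) = u(ξ - 2τ, τ).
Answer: T(ξ, τ) = 3exp(-2τ)sin(ξ - 2τ) + 2exp(-50τ)sin(5ξ - 10τ)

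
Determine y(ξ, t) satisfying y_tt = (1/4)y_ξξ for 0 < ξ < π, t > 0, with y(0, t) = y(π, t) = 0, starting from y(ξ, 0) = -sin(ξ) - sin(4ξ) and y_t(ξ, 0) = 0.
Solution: Using separation of variables y = X(ξ)T(t):
Eigenfunctions: sin(nξ), n = 1, 2, 3, ...
General solution: y(ξ, t) = Σ [A_n cos(n t/2) + B_n sin(n t/2)] sin(nξ)
From y(ξ,0) = -sin(ξ) - sin(4ξ): A_1=-1, A_4=-1. From y_t(ξ,0) = 0: all B_n = 0.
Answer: y(ξ, t) = -sin(ξ)cos(t/2) - sin(4ξ)cos(2t)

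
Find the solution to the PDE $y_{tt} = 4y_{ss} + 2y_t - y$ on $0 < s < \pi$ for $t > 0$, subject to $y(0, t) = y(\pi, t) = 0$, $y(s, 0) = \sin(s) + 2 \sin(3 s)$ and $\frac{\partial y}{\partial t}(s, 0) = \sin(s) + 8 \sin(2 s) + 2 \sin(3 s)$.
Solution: Substitute $y = e^{t}u$.
Then $y_t = e^{t}(u_t + u)$, $y_{tt} = e^{t}(u_{tt} + 2u_t + u)$, $y_{ss} = e^{t}u_{ss}$; substituting and dividing by $e^{t}$, the lower-order terms cancel: $u_{tt} = 4u_{ss}$ (standard wave equation).
Data for $u$: $u(s,0) = y(s,0) = \sin(s) + 2 \sin(3 s)$; $u_t(s,0) = y_t(s,0) - y(s,0) = 8 \sin(2 s)$. The boundary conditions carry over: $u(0,t) = u(\pi,t) = 0$.
Separating variables: $u = \sum [A_n \cos(\omega_n t) + B_n \sin(\omega_n t)] \sin(ns)$, $\omega_n = 2n$. From ICs ($B_n$ = velocity coefficient / $\omega_n$): $A_1=1, A_3=2, B_2=2$.
So $u(s,t) = \sin(s) \cos(2 t) + 2 \sin(2 s) \sin(4 t) + 2 \sin(3 s) \cos(6 t)$, and $y(s,t) = e^{t}u(s,t)$.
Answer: $y(s, t) = e^{t} \sin(s) \cos(2 t) + 2 e^{t} \sin(2 s) \sin(4 t) + 2 e^{t} \sin(3 s) \cos(6 t)$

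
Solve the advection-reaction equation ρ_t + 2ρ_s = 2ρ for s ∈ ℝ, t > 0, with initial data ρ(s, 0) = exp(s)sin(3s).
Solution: Substitute ρ = exp(s)u.
Then ρ_s = exp(s)(u_s + u), ρ_t = exp(s)u_t; substituting and dividing by exp(s), the lower-order terms cancel: u_t + 2u_s = 0 (standard advection equation).
Data for u: u(s,0) = exp(-s)ρ(s,0) = sin(3s).
By characteristics (ds/dt = 2), u(s,t) = f(s - 2t) with f = u(·, 0).
So u(s,t) = sin(3s - 6t), and ρ(s,t) = exp(s)u(s,t).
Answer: ρ(s, t) = exp(s)sin(3s - 6t)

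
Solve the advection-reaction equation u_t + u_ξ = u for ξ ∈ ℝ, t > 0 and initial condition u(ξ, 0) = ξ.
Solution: Substitute u = exp(t)w.
Then u_t = exp(t)(w_t + w), u_ξ = exp(t)w_ξ; substituting and dividing by exp(t), the lower-order terms cancel: w_t + w_ξ = 0 (standard advection equation).
Data for w: w(ξ,0) = u(ξ,0) = ξ.
By characteristics (dξ/dt = 1), w(ξ,t) = f(ξ - t) with f = w(·, 0).
So w(ξ,t) = -t + ξ, and u(ξ,t) = exp(t)w(ξ,t).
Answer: u(ξ, t) = -texp(t) + ξexp(t)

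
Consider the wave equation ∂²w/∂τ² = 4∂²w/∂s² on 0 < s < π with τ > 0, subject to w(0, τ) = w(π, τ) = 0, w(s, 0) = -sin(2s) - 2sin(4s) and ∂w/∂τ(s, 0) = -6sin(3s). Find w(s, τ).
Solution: Separating variables: w = Σ [A_n cos(ω_n τ) + B_n sin(ω_n τ)] sin(ns), ω_n = 2n. From ICs (B_n = velocity coefficient / ω_n): A_2=-1, A_4=-2, B_3=-1.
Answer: w(s, τ) = -sin(2s)cos(4τ) - sin(3s)sin(6τ) - 2sin(4s)cos(8τ)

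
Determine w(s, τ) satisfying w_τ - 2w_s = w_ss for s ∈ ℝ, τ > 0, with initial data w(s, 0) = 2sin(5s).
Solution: Change to a moving frame: let η = s + 2τ, σ = τ and write w(s,τ) = u(η,σ).
By the chain rule w_τ = u_σ + 2u_η, w_s = u_η, w_ss = u_ηη.
Then w_τ - 2w_s = u_σ: the advection term cancels and the PDE becomes the heat equation u_σ = u_ηη on η ∈ ℝ.
Initial data: u(η,0) = w(η,0) = 2sin(5η).
On η ∈ ℝ each mode satisfies (sin(nη))″ = -n² sin(nη), so exp(-n²σ) sin(nη) solves the heat equation; by superposition u(η,σ) = Σ c_n exp(-n²σ) sin(nη).
Reading off the coefficients: c_5=2, so u(η,σ) = 2exp(-25σ)sin(5η).
Substituting back η = s + 2τ, σ = τ: w(s,τ) = u(s + 2τ, τ).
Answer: w(s, τ) = 2exp(-25τ)sin(5s + 10τ)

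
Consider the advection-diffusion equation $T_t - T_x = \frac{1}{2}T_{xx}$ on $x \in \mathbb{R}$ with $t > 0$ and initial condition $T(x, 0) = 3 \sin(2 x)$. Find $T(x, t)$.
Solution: Change to a moving frame: let $\eta = x + t$, $\sigma = t$ and write $T(x,t) = u(\eta,\sigma)$.
By the chain rule $T_t = u_{\sigma} + u_{\eta}$, $T_x = u_{\eta}$, $T_{xx} = u_{\eta\eta}$.
Then $T_t - T_x = u_{\sigma}$: the advection term cancels and the PDE becomes the heat equation $u_{\sigma} = \frac{1}{2}u_{\eta\eta}$ on $\eta \in \mathbb{R}$.
Initial data: $u(\eta,0) = T(\eta,0) = 3 \sin(2 \eta)$.
On $\eta \in \mathbb{R}$ each mode satisfies $(\sin(n\eta))'' = -n^2 \sin(n\eta)$, so $e^{-n^2\sigma/2} \sin(n\eta)$ solves the heat equation; by superposition $u(\eta,\sigma) = \sum c_n e^{-n^2\sigma/2} \sin(n\eta)$.
Reading off the coefficients: $c_2=3$, so $u(\eta,\sigma) = 3 e^{-2 \sigma} \sin(2 \eta)$.
Substituting back $\eta = x + t$, $\sigma = t$: $T(x,t) = u(x + t, t)$.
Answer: $T(x, t) = 3 e^{-2 t} \sin(2 t + 2 x)$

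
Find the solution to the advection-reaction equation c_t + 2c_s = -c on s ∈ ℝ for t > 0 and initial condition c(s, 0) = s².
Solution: Substitute c = exp(-t)u.
Then c_t = exp(-t)(u_t - u), c_s = exp(-t)u_s; substituting and dividing by exp(-t), the lower-order terms cancel: u_t + 2u_s = 0 (standard advection equation).
Data for u: u(s,0) = c(s,0) = s².
By characteristics (ds/dt = 2), u(s,t) = f(s - 2t) with f = u(·, 0).
So u(s,t) = s² - 4st + 4t², and c(s,t) = exp(-t)u(s,t).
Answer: c(s, t) = s²exp(-t) - 4stexp(-t) + 4t²exp(-t)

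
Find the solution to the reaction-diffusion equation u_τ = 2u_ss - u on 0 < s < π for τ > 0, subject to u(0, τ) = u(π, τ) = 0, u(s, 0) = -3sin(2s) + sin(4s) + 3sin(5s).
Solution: Substitute u = exp(-τ)w, i.e. w = exp(τ)u.
By the product rule, u_τ = exp(-τ)(w_τ - w), u_ss = exp(-τ)w_ss.
Substituting into the PDE and dividing by exp(-τ): w_τ - w = 2w_ss - w.
The lower-order terms cancel, leaving the standard heat equation w_τ = 2w_ss.
Initial data for w: w(s,0) = u(s,0) = -3sin(2s) + sin(4s) + 3sin(5s). The boundary conditions carry over: w(0,τ) = w(π,τ) = 0.
Solve for w:
  Using separation of variables w = X(s)T(τ):
  Eigenfunctions: sin(ns), n = 1, 2, 3, ...
  General solution: w(s, τ) = Σ c_n sin(ns) exp(-2n² τ)
  Matching w(s,0) = -3sin(2s) + sin(4s) + 3sin(5s) term by term: c_2=-3, c_4=1, c_5=3.
Hence w(s,τ) = -3exp(-8τ)sin(2s) + exp(-32τ)sin(4s) + 3exp(-50τ)sin(5s).
Transform back: u(s,τ) = exp(-τ)w(s,τ).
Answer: u(s, τ) = -3exp(-9τ)sin(2s) + exp(-33τ)sin(4s) + 3exp(-51τ)sin(5s)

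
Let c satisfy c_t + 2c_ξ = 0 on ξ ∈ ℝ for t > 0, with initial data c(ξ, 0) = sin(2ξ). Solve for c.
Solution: By method of characteristics (waves move right with speed 2):
Along characteristics ξ - 2t = const, c is constant, so c(ξ,t) = f(ξ - 2t) with f = c(·, 0).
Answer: c(ξ, t) = -sin(4t - 2ξ)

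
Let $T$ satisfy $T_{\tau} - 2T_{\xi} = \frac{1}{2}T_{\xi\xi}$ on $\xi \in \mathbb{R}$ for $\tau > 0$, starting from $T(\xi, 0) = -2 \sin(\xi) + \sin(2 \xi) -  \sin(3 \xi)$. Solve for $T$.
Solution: Change to a moving frame: let $\eta = \xi + 2\tau$, $\sigma = \tau$ and write $T(\xi,\tau) = u(\eta,\sigma)$.
By the chain rule $T_{\tau} = u_{\sigma} + 2u_{\eta}$, $T_{\xi} = u_{\eta}$, $T_{\xi\xi} = u_{\eta\eta}$.
Then $T_{\tau} - 2T_{\xi} = u_{\sigma}$: the advection term cancels and the PDE becomes the heat equation $u_{\sigma} = \frac{1}{2}u_{\eta\eta}$ on $\eta \in \mathbb{R}$.
Initial data: $u(\eta,0) = T(\eta,0) = -2 \sin(\eta) + \sin(2 \eta) - \sin(3 \eta)$.
On $\eta \in \mathbb{R}$ each mode satisfies $(\sin(n\eta))'' = -n^2 \sin(n\eta)$, so $e^{-n^2\sigma/2} \sin(n\eta)$ solves the heat equation; by superposition $u(\eta,\sigma) = \sum c_n e^{-n^2\sigma/2} \sin(n\eta)$.
Reading off the coefficients: $c_1=-2, c_2=1, c_3=-1$, so $u(\eta,\sigma) = e^{-2 \sigma} \sin(2 \eta) - 2 e^{-\sigma/2} \sin(\eta) - e^{-9 \sigma/2} \sin(3 \eta)$.
Substituting back $\eta = \xi + 2\tau$, $\sigma = \tau$: $T(\xi,\tau) = u(\xi + 2\tau, \tau)$.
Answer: $T(\xi, \tau) = e^{-2 \tau} \sin(4 \tau + 2 \xi) - 2 e^{-\tau/2} \sin(2 \tau + \xi) -  e^{-9 \tau/2} \sin(6 \tau + 3 \xi)$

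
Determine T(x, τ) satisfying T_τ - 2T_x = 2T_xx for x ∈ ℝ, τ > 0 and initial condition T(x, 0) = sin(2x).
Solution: Moving frame: η = x + 2τ, σ = τ, T = u(η,σ), so T_τ = u_σ + 2u_η and T_xx = u_ηη.
Hence T_τ - 2T_x = u_σ and the PDE becomes the heat equation u_σ = 2u_ηη on η ∈ ℝ.
Initial data: u(η,0) = T(η,0) = sin(2η). Each mode sin(nη) decays as exp(-2n²σ) on ℝ, so u(η,σ) = Σ c_n exp(-2n²σ) sin(nη) with c_2=1: u(η,σ) = exp(-8σ)sin(2η).
Substituting back: T(x,τ) = u(x + 2τ, τ).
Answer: T(x, τ) = exp(-8τ)sin(2x + 4τ)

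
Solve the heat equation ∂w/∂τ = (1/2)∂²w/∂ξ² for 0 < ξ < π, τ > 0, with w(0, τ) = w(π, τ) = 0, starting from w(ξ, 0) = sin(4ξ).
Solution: Using separation of variables w = X(ξ)T(τ):
Eigenfunctions: sin(nξ), n = 1, 2, 3, ...
General solution: w(ξ, τ) = Σ c_n sin(nξ) exp(-n² τ/2)
Matching w(ξ,0) = sin(4ξ) term by term: c_4=1.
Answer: w(ξ, τ) = exp(-8τ)sin(4ξ)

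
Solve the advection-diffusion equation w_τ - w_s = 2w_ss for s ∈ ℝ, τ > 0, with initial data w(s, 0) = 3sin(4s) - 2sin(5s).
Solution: Change to a moving frame: let η = s + τ, σ = τ and write w(s,τ) = u(η,σ).
By the chain rule w_τ = u_σ + u_η, w_s = u_η, w_ss = u_ηη.
Then w_τ - w_s = u_σ: the advection term cancels and the PDE becomes the heat equation u_σ = 2u_ηη on η ∈ ℝ.
Initial data: u(η,0) = w(η,0) = 3sin(4η) - 2sin(5η).
On η ∈ ℝ each mode satisfies (sin(nη))″ = -n² sin(nη), so exp(-2n²σ) sin(nη) solves the heat equation; by superposition u(η,σ) = Σ c_n exp(-2n²σ) sin(nη).
Reading off the coefficients: c_4=3, c_5=-2, so u(η,σ) = 3exp(-32σ)sin(4η) - 2exp(-50σ)sin(5η).
Substituting back η = s + τ, σ = τ: w(s,τ) = u(s + τ, τ).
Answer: w(s, τ) = 3exp(-32τ)sin(4s + 4τ) - 2exp(-50τ)sin(5s + 5τ)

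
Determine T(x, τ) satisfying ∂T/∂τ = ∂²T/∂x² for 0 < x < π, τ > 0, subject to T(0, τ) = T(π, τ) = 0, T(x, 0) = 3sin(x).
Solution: Separating variables: T = Σ c_n exp(-n²τ) sin(nx). From T(x,0) = 3sin(x): c_1=3.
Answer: T(x, τ) = 3exp(-τ)sin(x)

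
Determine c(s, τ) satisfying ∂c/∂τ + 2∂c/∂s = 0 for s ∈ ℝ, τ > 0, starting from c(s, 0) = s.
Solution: By characteristics (ds/dτ = 2), c(s,τ) = f(s - 2τ) with f = c(·, 0).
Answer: c(s, τ) = s - 2τ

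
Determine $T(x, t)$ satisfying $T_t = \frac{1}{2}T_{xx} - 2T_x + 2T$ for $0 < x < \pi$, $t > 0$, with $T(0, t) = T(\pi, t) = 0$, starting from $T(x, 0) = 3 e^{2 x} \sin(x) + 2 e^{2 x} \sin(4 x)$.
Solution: Substitute $T = e^{2x}u$.
Then $T_x = e^{2x}(u_x + 2u)$, $T_{xx} = e^{2x}(u_{xx} + 4u_x + 4u)$, $T_t = e^{2x}u_t$; substituting and dividing by $e^{2x}$, the lower-order terms cancel: $u_t = \frac{1}{2}u_{xx}$ (standard heat equation).
Data for $u$: $u(x,0) = e^{-2x}T(x,0) = 3 \sin(x) + 2 \sin(4 x)$. The boundary conditions carry over: $u(0,t) = u(\pi,t) = 0$.
Separating variables: $u = \sum c_n e^{-n^2t/2} \sin(nx)$. From $u(x,0) = 3 \sin(x) + 2 \sin(4 x)$: $c_1=3, c_4=2$.
So $u(x,t) = 2 e^{-8 t} \sin(4 x) + 3 e^{-t/2} \sin(x)$, and $T(x,t) = e^{2x}u(x,t)$.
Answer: $T(x, t) = 2 e^{-8 t} e^{2 x} \sin(4 x) + 3 e^{-t/2} e^{2 x} \sin(x)$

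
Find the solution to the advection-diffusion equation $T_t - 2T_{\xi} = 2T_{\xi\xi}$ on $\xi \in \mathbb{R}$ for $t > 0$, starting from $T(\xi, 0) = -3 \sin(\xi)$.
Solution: Change to a moving frame: let $\eta = \xi + 2t$, $\sigma = t$ and write $T(\xi,t) = u(\eta,\sigma)$.
By the chain rule $T_t = u_{\sigma} + 2u_{\eta}$, $T_{\xi} = u_{\eta}$, $T_{\xi\xi} = u_{\eta\eta}$.
Then $T_t - 2T_{\xi} = u_{\sigma}$: the advection term cancels and the PDE becomes the heat equation $u_{\sigma} = 2u_{\eta\eta}$ on $\eta \in \mathbb{R}$.
Initial data: $u(\eta,0) = T(\eta,0) = -3 \sin(\eta)$.
On $\eta \in \mathbb{R}$ each mode satisfies $(\sin(n\eta))'' = -n^2 \sin(n\eta)$, so $e^{-2n^2\sigma} \sin(n\eta)$ solves the heat equation; by superposition $u(\eta,\sigma) = \sum c_n e^{-2n^2\sigma} \sin(n\eta)$.
Reading off the coefficients: $c_1=-3$, so $u(\eta,\sigma) = -3 e^{-2 \sigma} \sin(\eta)$.
Substituting back $\eta = \xi + 2t$, $\sigma = t$: $T(\xi,t) = u(\xi + 2t, t)$.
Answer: $T(\xi, t) = -3 e^{-2 t} \sin(\xi + 2 t)$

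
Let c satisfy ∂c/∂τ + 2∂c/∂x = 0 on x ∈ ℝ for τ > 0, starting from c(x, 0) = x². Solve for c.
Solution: By method of characteristics (waves move right with speed 2):
Along characteristics x - 2τ = const, c is constant, so c(x,τ) = f(x - 2τ) with f = c(·, 0).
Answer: c(x, τ) = x² - 4xτ + 4τ²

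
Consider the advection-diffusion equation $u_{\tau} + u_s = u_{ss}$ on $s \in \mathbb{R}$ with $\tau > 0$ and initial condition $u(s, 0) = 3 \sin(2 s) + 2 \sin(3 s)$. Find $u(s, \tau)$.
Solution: Change to a moving frame: let $\eta = s - \tau$, $\sigma = \tau$ and write $u(s,\tau) = w(\eta,\sigma)$.
By the chain rule $u_{\tau} = w_{\sigma} - w_{\eta}$, $u_s = w_{\eta}$, $u_{ss} = w_{\eta\eta}$.
Then $u_{\tau} + u_s = w_{\sigma}$: the advection term cancels and the PDE becomes the heat equation $w_{\sigma} = w_{\eta\eta}$ on $\eta \in \mathbb{R}$.
Initial data: $w(\eta,0) = u(\eta,0) = 3 \sin(2 \eta) + 2 \sin(3 \eta)$.
On $\eta \in \mathbb{R}$ each mode satisfies $(\sin(n\eta))'' = -n^2 \sin(n\eta)$, so $e^{-n^2\sigma} \sin(n\eta)$ solves the heat equation; by superposition $w(\eta,\sigma) = \sum c_n e^{-n^2\sigma} \sin(n\eta)$.
Reading off the coefficients: $c_2=3, c_3=2$, so $w(\eta,\sigma) = 3 e^{-4 \sigma} \sin(2 \eta) + 2 e^{-9 \sigma} \sin(3 \eta)$.
Substituting back $\eta = s - \tau$, $\sigma = \tau$: $u(s,\tau) = w(s - \tau, \tau)$.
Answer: $u(s, \tau) = -3 e^{-4 \tau} \sin(2 \tau - 2 s) - 2 e^{-9 \tau} \sin(3 \tau - 3 s)$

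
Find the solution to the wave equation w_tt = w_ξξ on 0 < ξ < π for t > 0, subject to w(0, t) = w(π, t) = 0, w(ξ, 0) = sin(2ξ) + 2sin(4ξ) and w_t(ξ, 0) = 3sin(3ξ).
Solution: Using separation of variables w = X(ξ)T(t):
Eigenfunctions: sin(nξ), n = 1, 2, 3, ...
General solution: w(ξ, t) = Σ [A_n cos(n t) + B_n sin(n t)] sin(nξ)
From w(ξ,0) = sin(2ξ) + 2sin(4ξ): A_2=1, A_4=2. From w_t(ξ,0) = 3sin(3ξ), using w_t(ξ,0) = Σ ω_n B_n sin(nξ) with ω_n = n: B_3 = 3/3 = 1.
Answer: w(ξ, t) = sin(3t)sin(3ξ) + sin(2ξ)cos(2t) + 2sin(4ξ)cos(4t)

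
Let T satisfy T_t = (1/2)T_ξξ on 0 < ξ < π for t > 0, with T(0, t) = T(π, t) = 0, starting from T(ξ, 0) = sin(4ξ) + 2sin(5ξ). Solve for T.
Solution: Using separation of variables T = X(ξ)G(t):
Eigenfunctions: sin(nξ), n = 1, 2, 3, ...
General solution: T(ξ, t) = Σ c_n sin(nξ) exp(-n² t/2)
Matching T(ξ,0) = sin(4ξ) + 2sin(5ξ) term by term: c_4=1, c_5=2.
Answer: T(ξ, t) = exp(-8t)sin(4ξ) + 2exp(-25t/2)sin(5ξ)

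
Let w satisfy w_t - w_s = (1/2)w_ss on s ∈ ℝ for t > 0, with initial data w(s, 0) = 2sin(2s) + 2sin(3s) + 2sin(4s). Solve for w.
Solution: Change to a moving frame: let η = s + t, σ = t and write w(s,t) = u(η,σ).
By the chain rule w_t = u_σ + u_η, w_s = u_η, w_ss = u_ηη.
Then w_t - w_s = u_σ: the advection term cancels and the PDE becomes the heat equation u_σ = (1/2)u_ηη on η ∈ ℝ.
Initial data: u(η,0) = w(η,0) = 2sin(2η) + 2sin(3η) + 2sin(4η).
On η ∈ ℝ each mode satisfies (sin(nη))″ = -n² sin(nη), so exp(-n²σ/2) sin(nη) solves the heat equation; by superposition u(η,σ) = Σ c_n exp(-n²σ/2) sin(nη).
Reading off the coefficients: c_2=2, c_3=2, c_4=2, so u(η,σ) = 2exp(-2σ)sin(2η) + 2exp(-8σ)sin(4η) + 2exp(-9σ/2)sin(3η).
Substituting back η = s + t, σ = t: w(s,t) = u(s + t, t).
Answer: w(s, t) = 2exp(-2t)sin(2s + 2t) + 2exp(-8t)sin(4s + 4t) + 2exp(-9t/2)sin(3s + 3t)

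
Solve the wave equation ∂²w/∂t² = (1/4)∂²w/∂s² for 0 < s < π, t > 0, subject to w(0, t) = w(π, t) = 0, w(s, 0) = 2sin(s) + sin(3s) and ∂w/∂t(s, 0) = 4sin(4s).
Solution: Separating variables: w = Σ [A_n cos(ω_n t) + B_n sin(ω_n t)] sin(ns), ω_n = n/2. From ICs (B_n = velocity coefficient / ω_n): A_1=2, A_3=1, B_4=2.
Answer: w(s, t) = 2sin(s)cos(t/2) + sin(3s)cos(3t/2) + 2sin(4s)sin(2t)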